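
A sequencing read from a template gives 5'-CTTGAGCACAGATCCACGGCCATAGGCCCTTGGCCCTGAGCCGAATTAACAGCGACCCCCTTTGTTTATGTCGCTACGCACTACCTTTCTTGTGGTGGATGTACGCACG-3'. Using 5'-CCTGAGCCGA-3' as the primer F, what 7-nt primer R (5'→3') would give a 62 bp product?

5'-ACCACAA-3'

The forward primer binds at positions 35–44, so a 62 bp product ends at position 35 + 62 − 1 = 96.
The reverse primer anneals to the top strand over positions 90–96, i.e. to TTGTGGT.
Its sequence written 5'→3' is the reverse complement: ACCACAA.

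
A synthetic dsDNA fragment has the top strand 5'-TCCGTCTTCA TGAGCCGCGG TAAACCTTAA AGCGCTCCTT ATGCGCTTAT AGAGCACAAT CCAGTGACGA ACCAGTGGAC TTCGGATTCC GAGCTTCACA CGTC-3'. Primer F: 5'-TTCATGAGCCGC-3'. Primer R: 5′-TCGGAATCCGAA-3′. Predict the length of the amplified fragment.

The forward primer matches the template at positions 7–18.
The reverse primer's reverse complement is TTCGGATTCCGA, which matches the template at positions 81–92.
Amplicon spans positions 7–92: 86 bp.

86 bp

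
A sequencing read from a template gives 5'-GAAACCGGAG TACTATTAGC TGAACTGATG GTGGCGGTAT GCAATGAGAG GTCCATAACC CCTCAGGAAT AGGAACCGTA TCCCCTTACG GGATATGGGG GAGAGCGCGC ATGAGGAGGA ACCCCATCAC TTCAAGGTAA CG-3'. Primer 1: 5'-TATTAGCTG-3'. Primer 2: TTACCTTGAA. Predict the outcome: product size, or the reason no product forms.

Primer 1 (TATTAGCTG) matches the top strand at positions 14–22; it acts as a forward primer.
Primer 2's reverse complement is TTCAAGGTAA, matching the top strand at positions 131–140; it acts as a reverse primer.
The 3' ends face each other across positions 14–140, giving a 127 bp product.

Yes — a 127 bp product.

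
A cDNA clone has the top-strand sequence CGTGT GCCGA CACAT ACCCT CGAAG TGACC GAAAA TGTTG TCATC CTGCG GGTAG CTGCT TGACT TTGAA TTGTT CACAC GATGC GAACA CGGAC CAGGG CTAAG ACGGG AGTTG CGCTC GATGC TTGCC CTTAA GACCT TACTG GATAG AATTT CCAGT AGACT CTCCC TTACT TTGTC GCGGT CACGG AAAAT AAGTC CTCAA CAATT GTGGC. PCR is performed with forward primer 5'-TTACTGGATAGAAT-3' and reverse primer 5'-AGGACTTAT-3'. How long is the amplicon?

63 bp

Scanning the template, TTACTGGATAGAAT occurs at positions 140–153; this primer anneals to the bottom strand there with its 3' end pointing downstream.
Reverse complement of the reverse primer: ATAAGTCCT. This occurs on the top strand at positions 194–202.
Product length = (reverse-primer end) − (forward-primer start) + 1 = 202 − 140 + 1 = 63 bp.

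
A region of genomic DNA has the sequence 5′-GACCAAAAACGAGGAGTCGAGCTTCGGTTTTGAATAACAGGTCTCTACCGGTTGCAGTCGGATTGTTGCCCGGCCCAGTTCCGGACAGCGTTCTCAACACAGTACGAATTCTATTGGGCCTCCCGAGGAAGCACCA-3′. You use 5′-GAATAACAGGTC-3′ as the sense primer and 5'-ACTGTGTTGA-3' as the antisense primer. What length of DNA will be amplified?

The forward primer matches the template at positions 32–43.
The reverse primer's reverse complement is TCAACACAGT, which matches the template at positions 94–103.
Product length = (reverse-primer end) − (forward-primer start) + 1 = 103 − 32 + 1 = 72 bp.

72 bp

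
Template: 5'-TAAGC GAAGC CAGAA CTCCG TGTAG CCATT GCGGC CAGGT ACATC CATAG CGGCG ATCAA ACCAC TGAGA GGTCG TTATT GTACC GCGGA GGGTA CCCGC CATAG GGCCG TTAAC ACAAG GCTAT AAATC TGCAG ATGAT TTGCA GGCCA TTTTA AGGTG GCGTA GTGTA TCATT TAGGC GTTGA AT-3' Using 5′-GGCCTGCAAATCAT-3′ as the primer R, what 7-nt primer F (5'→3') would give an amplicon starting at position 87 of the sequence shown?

The reverse primer's reverse complement ATGATTTGCAGGCC matches the template at positions 136–149; the product starts at position 87.
The forward primer is identical to the top strand over positions 87–93: CGGAGGG.

5'-CGGAGGG-3'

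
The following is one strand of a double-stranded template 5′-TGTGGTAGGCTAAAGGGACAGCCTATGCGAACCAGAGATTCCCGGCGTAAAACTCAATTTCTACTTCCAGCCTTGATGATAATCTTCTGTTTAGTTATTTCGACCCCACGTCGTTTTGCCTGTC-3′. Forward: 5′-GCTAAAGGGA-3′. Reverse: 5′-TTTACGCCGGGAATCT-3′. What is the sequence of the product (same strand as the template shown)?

Scanning the template, GCTAAAGGGA occurs at positions 9–18; this primer anneals to the bottom strand there with its 3' end pointing downstream.
The reverse primer's reverse complement is AGATTCCCGGCGTAAA, which matches the template at positions 36–51.
The product is the template from position 9 through 51 (43 bp).

5'-GCTAAAGGGACAGCCTATGCGAACCAGAGATTCCCGGCGTAAA-3'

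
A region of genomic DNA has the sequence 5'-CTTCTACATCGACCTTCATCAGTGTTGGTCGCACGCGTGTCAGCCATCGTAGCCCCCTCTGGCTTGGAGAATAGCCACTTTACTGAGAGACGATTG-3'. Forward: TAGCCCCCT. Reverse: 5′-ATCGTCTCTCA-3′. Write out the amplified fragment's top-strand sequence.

The forward primer matches the template at positions 50–58.
The reverse primer's reverse complement is TGAGAGACGAT, which matches the template at positions 84–94.
The product is the template from position 50 through 94 (45 bp).

5'-TAGCCCCCTCTGGCTTGGAGAATAGCCACTTTACTGAGAGACGAT-3'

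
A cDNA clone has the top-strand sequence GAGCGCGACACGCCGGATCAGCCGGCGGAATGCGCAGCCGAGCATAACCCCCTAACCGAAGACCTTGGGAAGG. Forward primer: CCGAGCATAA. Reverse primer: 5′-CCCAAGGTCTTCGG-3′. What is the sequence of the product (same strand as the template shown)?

5'-CCGAGCATAACCCCCTAACCGAAGACCTTGGG-3'

Forward primer CCGAGCATAA is found on the top strand at positions 38–47.
The reverse primer's reverse complement is CCGAAGACCTTGGG, which matches the template at positions 56–69.
The product is the template from position 38 through 69 (32 bp).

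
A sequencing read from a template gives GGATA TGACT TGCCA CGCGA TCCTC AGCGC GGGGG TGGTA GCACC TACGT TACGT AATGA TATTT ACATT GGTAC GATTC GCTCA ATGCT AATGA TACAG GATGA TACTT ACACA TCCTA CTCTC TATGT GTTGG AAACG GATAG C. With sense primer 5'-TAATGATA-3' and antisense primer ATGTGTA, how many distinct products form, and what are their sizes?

Two products: 62 bp, 27 bp

The forward primer TAATGATA matches the top strand at positions 55–62, 90–97.
The reverse primer's reverse complement is TACACAT, matching at positions 110–116.
Each forward site pairs with the reverse site to give a product ending at position 116: sizes 62, 27 bp.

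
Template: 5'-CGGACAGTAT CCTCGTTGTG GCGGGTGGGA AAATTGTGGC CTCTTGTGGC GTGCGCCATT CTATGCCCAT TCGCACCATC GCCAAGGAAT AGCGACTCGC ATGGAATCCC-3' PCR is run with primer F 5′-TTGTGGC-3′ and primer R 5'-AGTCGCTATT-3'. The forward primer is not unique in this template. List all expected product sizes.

82 bp, 64 bp, 54 bp

The forward primer TTGTGGC matches the top strand at positions 16–22, 34–40, 44–50.
The reverse primer's reverse complement is AATAGCGACT, matching at positions 88–97.
Each forward site pairs with the reverse site to give a product ending at position 97: sizes 82, 64, 54 bp.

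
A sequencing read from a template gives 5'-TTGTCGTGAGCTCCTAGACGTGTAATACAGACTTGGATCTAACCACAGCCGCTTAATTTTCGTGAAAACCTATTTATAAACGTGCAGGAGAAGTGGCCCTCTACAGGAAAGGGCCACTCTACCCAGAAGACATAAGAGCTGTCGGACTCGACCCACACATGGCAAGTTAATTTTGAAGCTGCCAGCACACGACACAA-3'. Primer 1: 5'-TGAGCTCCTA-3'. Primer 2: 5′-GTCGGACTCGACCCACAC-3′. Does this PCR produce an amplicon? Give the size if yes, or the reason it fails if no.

Primer 1 (TGAGCTCCTA) matches the top strand at positions 7–16 (3' end points downstream).
Primer 2 (GTCGGACTCGACCCACAC) also matches the top strand directly, at positions 141–158 — its reverse complement GTGTGGGTCGAGTCCGAC is not present.
Both primers anneal to the bottom strand with 3' ends pointing the same way, so neither can prime synthesis back toward the other.

No product — both primers anneal to the same strand and extend in the same direction.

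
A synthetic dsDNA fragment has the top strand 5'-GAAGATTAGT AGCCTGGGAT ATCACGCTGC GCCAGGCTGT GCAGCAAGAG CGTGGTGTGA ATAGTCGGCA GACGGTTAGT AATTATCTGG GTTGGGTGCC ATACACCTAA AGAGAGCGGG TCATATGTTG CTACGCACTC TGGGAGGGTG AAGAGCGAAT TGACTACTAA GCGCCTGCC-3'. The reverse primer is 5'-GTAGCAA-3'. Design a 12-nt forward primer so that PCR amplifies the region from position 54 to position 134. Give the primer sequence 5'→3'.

The reverse primer's reverse complement TTGCTAC matches the template at positions 128–134; the product starts at position 54.
The forward primer is identical to the top strand over positions 54–65: GGTGTGAATAGT.

5'-GGTGTGAATAGT-3'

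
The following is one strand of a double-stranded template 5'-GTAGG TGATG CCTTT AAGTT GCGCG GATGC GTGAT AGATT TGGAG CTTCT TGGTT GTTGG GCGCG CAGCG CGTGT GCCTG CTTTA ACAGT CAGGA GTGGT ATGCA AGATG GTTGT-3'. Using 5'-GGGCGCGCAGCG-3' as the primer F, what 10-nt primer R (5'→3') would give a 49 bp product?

5'-CTTGCATACC-3'

The forward primer binds at positions 59–70, so a 49 bp product ends at position 59 + 49 − 1 = 107.
The reverse primer anneals to the top strand over positions 98–107, i.e. to GGTATGCAAG.
Its sequence written 5'→3' is the reverse complement: CTTGCATACC.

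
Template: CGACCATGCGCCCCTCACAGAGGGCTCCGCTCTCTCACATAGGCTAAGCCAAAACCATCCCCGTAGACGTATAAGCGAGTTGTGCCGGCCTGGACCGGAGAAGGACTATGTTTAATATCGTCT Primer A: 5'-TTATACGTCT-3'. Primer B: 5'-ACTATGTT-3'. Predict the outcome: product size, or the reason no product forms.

Primer A (TTATACGTCT) has reverse complement AGACGTATAA, which matches the top strand at positions 65–74; primer A anneals to the top strand there with its 3' end pointing upstream toward position 65.
Primer B (ACTATGTT) matches the top strand directly at positions 105–112; it anneals to the bottom strand with its 3' end pointing downstream toward position 112.
The 3' ends diverge (primer A extends toward position 1, primer B toward position 123), so the primers never converge on a shared product.

No product — the primers' 3' ends point away from each other.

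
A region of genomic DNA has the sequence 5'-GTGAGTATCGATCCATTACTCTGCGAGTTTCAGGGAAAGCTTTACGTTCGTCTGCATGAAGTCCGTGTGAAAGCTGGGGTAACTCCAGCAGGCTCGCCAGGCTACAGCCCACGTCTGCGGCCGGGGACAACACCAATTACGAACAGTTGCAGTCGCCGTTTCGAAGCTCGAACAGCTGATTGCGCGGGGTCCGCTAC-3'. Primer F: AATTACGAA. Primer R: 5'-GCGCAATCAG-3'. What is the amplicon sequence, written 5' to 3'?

5'-AATTACGAACAGTTGCAGTCGCCGTTTCGAAGCTCGAACAGCTGATTGCGC-3'

Scanning the template, AATTACGAA occurs at positions 135–143; this primer anneals to the bottom strand there with its 3' end pointing downstream.
The reverse primer's reverse complement is CTGATTGCGC, which matches the template at positions 176–185.
The product is the template from position 135 through 185 (51 bp).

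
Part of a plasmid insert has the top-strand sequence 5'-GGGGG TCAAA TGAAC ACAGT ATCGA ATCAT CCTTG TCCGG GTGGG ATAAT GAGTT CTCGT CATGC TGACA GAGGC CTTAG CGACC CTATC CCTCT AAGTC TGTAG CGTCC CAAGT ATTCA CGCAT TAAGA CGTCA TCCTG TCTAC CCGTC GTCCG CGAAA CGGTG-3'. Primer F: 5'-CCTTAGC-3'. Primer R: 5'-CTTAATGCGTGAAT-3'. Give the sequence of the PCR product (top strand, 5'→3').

Forward primer CCTTAGC is found on the top strand at positions 75–81.
Taking the reverse complement of CTTAATGCGTGAAT gives ATTCACGCATTAAG, found at positions 116–129 on the template; the primer anneals here to the top strand with its 3' end pointing upstream.
The product is the template from position 75 through 129 (55 bp).

5'-CCTTAGCGACCCTATCCCTCTAAGTCTGTAGCGTCCCAAGTATTCACGCATTAAG-3'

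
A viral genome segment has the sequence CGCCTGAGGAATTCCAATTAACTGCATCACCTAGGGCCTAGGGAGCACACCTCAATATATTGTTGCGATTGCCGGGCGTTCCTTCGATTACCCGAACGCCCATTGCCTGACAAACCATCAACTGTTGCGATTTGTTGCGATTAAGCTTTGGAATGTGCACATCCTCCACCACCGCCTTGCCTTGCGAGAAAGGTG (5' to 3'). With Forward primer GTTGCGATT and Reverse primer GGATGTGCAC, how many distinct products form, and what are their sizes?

The forward primer GTTGCGATT matches the top strand at positions 62–70, 124–132, 134–142.
The reverse primer's reverse complement is GTGCACATCC, matching at positions 155–164.
Each forward site pairs with the reverse site to give a product ending at position 164: sizes 103, 41, 31 bp.

Three products: 103 bp, 41 bp, 31 bp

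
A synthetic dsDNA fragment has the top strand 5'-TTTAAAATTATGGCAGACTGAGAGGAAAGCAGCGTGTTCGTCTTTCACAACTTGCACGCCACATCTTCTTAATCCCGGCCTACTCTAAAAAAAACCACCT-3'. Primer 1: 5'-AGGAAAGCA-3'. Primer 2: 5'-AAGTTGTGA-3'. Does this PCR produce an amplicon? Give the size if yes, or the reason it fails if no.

Yes — a 31 bp product.

Primer 1 (AGGAAAGCA) matches the top strand at positions 23–31; it acts as a forward primer.
Primer 2's reverse complement is TCACAACTT, matching the top strand at positions 45–53; it acts as a reverse primer.
The 3' ends face each other across positions 23–53, giving a 31 bp product.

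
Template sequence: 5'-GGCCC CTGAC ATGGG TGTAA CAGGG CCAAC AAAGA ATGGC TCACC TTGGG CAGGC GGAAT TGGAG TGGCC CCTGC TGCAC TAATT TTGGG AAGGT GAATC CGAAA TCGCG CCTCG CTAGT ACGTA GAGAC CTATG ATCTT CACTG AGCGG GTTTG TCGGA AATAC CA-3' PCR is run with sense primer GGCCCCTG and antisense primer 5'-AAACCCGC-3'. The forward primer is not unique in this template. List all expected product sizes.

The forward primer GGCCCCTG matches the top strand at positions 1–8, 67–74.
The reverse primer's reverse complement is GCGGGTTT, matching at positions 147–154.
Each forward site pairs with the reverse site to give a product ending at position 154: sizes 154, 88 bp.

154 bp, 88 bp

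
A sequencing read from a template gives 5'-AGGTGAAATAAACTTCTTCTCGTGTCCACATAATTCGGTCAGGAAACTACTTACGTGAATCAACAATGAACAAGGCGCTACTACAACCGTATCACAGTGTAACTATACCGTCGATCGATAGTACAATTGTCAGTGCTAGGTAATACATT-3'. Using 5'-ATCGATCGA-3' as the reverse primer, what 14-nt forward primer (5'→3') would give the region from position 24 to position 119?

The reverse primer's reverse complement TCGATCGAT matches the template at positions 111–119; the product starts at position 24.
The forward primer is identical to the top strand over positions 24–37: GTCCACATAATTCG.

5'-GTCCACATAATTCG-3'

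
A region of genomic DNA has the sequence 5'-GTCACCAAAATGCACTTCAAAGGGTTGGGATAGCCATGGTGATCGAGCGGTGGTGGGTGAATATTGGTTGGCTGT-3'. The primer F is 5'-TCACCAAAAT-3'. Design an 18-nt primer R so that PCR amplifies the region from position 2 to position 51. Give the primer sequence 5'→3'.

The product's 3' end on the top strand is position 51.
The reverse primer anneals to the top strand over positions 34–51, i.e. to CCATGGTGATCGAGCGGT.
Its sequence written 5'→3' is the reverse complement: ACCGCTCGATCACCATGG.

5'-ACCGCTCGATCACCATGG-3'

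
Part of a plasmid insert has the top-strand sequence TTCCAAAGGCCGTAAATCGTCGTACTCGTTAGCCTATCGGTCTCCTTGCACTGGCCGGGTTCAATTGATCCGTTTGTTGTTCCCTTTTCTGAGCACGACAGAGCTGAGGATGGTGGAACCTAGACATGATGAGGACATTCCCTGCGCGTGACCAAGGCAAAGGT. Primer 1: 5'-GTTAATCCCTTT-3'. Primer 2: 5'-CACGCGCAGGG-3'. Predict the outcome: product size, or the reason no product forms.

Primer 1 (GTTAATCCCTTT) does not match the top strand, and its reverse complement AAAGGGATTAAC does not match either.
With no annealing site for primer 1, no amplification occurs.

No product — primer 1 has no binding site in the template.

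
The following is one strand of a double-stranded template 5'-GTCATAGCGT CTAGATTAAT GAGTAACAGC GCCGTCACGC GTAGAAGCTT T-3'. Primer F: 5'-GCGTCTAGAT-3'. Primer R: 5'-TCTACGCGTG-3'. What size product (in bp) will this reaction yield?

The forward primer matches the template at positions 7–16.
Reverse complement of the reverse primer: CACGCGTAGA. This occurs on the top strand at positions 36–45.
The product runs from position 7 to position 45, so its length is 45 − 7 + 1 = 39 bp.

39 bp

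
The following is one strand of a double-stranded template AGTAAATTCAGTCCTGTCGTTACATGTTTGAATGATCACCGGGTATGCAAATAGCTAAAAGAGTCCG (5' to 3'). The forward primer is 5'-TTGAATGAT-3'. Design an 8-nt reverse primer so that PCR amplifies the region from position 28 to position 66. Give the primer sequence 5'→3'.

The product's 3' end on the top strand is position 66.
The reverse primer anneals to the top strand over positions 59–66, i.e. to AAGAGTCC.
Its sequence written 5'→3' is the reverse complement: GGACTCTT.

5'-GGACTCTT-3'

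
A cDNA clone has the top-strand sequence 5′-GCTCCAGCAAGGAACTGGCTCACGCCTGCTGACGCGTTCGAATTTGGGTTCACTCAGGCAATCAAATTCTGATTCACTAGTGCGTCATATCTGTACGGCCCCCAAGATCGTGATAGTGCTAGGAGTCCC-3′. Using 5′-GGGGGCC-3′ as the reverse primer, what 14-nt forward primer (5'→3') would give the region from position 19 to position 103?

5'-CTCACGCCTGCTGA-3'

The reverse primer's reverse complement GGCCCCC matches the template at positions 97–103; the product starts at position 19.
The forward primer is identical to the top strand over positions 19–32: CTCACGCCTGCTGA.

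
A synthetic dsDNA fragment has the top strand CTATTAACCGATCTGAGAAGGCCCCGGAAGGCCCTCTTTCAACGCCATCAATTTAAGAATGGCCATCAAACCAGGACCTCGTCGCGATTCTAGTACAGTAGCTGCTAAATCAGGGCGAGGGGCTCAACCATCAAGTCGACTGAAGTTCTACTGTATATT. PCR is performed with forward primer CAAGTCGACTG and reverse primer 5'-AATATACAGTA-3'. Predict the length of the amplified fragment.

The forward primer matches the template at positions 132–142.
The reverse primer's reverse complement is TACTGTATATT, which matches the template at positions 149–159.
The product runs from position 132 to position 159, so its length is 159 − 132 + 1 = 28 bp.

28 bp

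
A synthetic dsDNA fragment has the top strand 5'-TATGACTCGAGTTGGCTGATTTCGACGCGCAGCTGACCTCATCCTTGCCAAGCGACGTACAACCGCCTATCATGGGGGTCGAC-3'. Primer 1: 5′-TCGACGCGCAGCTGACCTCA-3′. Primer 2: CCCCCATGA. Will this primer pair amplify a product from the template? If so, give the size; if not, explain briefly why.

Yes — a 57 bp product.

Primer 1 (TCGACGCGCAGCTGACCTCA) matches the top strand at positions 22–41; it acts as a forward primer.
Primer 2's reverse complement is TCATGGGGG, matching the top strand at positions 70–78; it acts as a reverse primer.
The 3' ends face each other across positions 22–78, giving a 57 bp product.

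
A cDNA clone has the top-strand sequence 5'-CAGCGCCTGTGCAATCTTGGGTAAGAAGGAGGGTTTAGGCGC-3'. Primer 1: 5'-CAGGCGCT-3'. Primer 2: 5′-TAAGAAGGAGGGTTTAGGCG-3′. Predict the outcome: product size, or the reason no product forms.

No product — the primers' 3' ends point away from each other.

Primer 1 (CAGGCGCT) has reverse complement AGCGCCTG, which matches the top strand at positions 2–9; primer 1 anneals to the top strand there with its 3' end pointing upstream toward position 2.
Primer 2 (TAAGAAGGAGGGTTTAGGCG) matches the top strand directly at positions 22–41; it anneals to the bottom strand with its 3' end pointing downstream toward position 41.
The 3' ends diverge (primer 1 extends toward position 1, primer 2 toward position 42), so the primers never converge on a shared product.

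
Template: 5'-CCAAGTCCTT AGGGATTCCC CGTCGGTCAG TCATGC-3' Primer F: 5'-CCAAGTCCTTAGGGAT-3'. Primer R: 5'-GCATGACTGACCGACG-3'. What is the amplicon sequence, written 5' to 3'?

5'-CCAAGTCCTTAGGGATTCCCCGTCGGTCAGTCATGC-3'

Scanning the template, CCAAGTCCTTAGGGAT occurs at positions 1–16; this primer anneals to the bottom strand there with its 3' end pointing downstream.
Taking the reverse complement of GCATGACTGACCGACG gives CGTCGGTCAGTCATGC, found at positions 21–36 on the template; the primer anneals here to the top strand with its 3' end pointing upstream.
The product is the template from position 1 through 36 (36 bp).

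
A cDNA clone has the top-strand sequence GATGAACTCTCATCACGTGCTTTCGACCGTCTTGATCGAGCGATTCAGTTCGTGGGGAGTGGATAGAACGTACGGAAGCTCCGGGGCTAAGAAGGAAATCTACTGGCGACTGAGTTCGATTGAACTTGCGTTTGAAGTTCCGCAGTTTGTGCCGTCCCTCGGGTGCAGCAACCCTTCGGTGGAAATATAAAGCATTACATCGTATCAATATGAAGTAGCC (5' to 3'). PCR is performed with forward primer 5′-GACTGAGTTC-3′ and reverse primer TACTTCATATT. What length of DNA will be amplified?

110 bp

The forward primer matches the template at positions 108–117.
Taking the reverse complement of TACTTCATATT gives AATATGAAGTA, found at positions 207–217 on the template; the primer anneals here to the top strand with its 3' end pointing upstream.
Amplicon spans positions 108–217: 110 bp.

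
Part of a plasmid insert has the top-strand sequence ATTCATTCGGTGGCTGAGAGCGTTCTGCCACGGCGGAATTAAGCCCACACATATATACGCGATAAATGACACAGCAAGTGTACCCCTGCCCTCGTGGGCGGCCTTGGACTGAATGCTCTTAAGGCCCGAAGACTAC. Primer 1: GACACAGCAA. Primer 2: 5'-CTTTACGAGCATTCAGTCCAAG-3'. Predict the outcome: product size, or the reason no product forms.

No product — primer 2 has no binding site in the template.

Primer 2 (CTTTACGAGCATTCAGTCCAAG) does not match the top strand, and its reverse complement CTTGGACTGAATGCTCGTAAAG does not match either.
With no annealing site for primer 2, no amplification occurs.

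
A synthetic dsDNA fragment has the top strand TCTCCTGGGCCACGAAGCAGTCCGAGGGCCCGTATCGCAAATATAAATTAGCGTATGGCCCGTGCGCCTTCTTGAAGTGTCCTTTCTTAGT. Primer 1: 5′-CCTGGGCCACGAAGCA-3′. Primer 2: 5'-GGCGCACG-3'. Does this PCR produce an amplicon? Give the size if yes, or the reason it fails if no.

Primer 1 (CCTGGGCCACGAAGCA) matches the top strand at positions 4–19; it acts as a forward primer.
Primer 2's reverse complement is CGTGCGCC, matching the top strand at positions 61–68; it acts as a reverse primer.
The 3' ends face each other across positions 4–68, giving a 65 bp product.

Yes — a 65 bp product.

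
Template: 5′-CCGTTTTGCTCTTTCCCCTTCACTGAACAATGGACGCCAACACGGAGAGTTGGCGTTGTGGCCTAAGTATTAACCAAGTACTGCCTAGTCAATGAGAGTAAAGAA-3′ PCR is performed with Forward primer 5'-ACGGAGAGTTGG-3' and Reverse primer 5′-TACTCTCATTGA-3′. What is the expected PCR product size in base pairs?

The forward primer matches the template at positions 42–53.
Taking the reverse complement of TACTCTCATTGA gives TCAATGAGAGTA, found at positions 89–100 on the template; the primer anneals here to the top strand with its 3' end pointing upstream.
Product length = (reverse-primer end) − (forward-primer start) + 1 = 100 − 42 + 1 = 59 bp.

59 bp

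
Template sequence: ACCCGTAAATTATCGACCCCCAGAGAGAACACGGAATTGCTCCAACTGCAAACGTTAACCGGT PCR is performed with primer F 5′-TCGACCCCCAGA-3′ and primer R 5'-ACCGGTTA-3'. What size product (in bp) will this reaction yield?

51 bp

Scanning the template, TCGACCCCCAGA occurs at positions 13–24; this primer anneals to the bottom strand there with its 3' end pointing downstream.
Reverse complement of the reverse primer: TAACCGGT. This occurs on the top strand at positions 56–63.
Product length = (reverse-primer end) − (forward-primer start) + 1 = 63 − 13 + 1 = 51 bp.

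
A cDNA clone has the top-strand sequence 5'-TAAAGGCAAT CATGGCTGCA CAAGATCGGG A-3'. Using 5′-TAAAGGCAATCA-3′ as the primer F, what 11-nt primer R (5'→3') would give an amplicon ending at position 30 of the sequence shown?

5'-CCCGATCTTGT-3'

The forward primer binds at positions 1–12; the product's 3' end on the top strand is position 30.
The reverse primer anneals to the top strand over positions 20–30, i.e. to ACAAGATCGGG.
Its sequence written 5'→3' is the reverse complement: CCCGATCTTGT.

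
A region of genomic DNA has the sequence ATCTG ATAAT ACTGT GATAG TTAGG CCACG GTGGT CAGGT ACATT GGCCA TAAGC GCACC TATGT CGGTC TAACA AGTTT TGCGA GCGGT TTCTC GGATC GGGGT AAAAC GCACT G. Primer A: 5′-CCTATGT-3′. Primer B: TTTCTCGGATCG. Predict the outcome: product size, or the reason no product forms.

No product — both primers anneal to the same strand and extend in the same direction.

Primer A (CCTATGT) matches the top strand at positions 59–65 (3' end points downstream).
Primer B (TTTCTCGGATCG) also matches the top strand directly, at positions 90–101 — its reverse complement CGATCCGAGAAA is not present.
Both primers anneal to the bottom strand with 3' ends pointing the same way, so neither can prime synthesis back toward the other.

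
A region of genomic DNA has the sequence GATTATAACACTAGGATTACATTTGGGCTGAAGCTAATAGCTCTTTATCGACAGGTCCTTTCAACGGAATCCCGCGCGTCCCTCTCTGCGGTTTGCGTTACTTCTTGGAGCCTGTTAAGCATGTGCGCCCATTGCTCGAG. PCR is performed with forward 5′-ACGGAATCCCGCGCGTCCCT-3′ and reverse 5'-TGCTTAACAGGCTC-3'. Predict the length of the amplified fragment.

58 bp

Scanning the template, ACGGAATCCCGCGCGTCCCT occurs at positions 64–83; this primer anneals to the bottom strand there with its 3' end pointing downstream.
Reverse complement of the reverse primer: GAGCCTGTTAAGCA. This occurs on the top strand at positions 108–121.
Product length = (reverse-primer end) − (forward-primer start) + 1 = 121 − 64 + 1 = 58 bp.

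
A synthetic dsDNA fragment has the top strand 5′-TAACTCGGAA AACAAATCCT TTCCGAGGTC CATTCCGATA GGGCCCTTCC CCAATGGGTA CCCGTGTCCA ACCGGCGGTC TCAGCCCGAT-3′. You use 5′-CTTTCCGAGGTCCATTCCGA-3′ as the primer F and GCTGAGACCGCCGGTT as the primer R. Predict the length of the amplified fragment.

67 bp

Forward primer CTTTCCGAGGTCCATTCCGA is found on the top strand at positions 19–38.
Reverse complement of the reverse primer: AACCGGCGGTCTCAGC. This occurs on the top strand at positions 70–85.
Amplicon spans positions 19–85: 67 bp.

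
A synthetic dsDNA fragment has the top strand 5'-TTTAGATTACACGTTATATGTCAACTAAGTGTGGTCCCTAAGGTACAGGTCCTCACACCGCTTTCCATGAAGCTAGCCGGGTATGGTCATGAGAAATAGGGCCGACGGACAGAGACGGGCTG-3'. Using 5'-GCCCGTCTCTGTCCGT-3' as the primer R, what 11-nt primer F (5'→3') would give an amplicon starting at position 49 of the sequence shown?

The reverse primer's reverse complement ACGGACAGAGACGGGC matches the template at positions 105–120; the product starts at position 49.
The forward primer is identical to the top strand over positions 49–59: GTCCTCACACC.

5'-GTCCTCACACC-3'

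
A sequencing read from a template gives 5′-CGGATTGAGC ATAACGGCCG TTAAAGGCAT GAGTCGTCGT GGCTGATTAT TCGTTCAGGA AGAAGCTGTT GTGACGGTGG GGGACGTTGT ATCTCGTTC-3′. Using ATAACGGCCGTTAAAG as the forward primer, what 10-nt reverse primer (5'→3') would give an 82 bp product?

5'-ATACAACGTC-3'

The forward primer binds at positions 11–26, so an 82 bp product ends at position 11 + 82 − 1 = 92.
The reverse primer anneals to the top strand over positions 83–92, i.e. to GACGTTGTAT.
Its sequence written 5'→3' is the reverse complement: ATACAACGTC.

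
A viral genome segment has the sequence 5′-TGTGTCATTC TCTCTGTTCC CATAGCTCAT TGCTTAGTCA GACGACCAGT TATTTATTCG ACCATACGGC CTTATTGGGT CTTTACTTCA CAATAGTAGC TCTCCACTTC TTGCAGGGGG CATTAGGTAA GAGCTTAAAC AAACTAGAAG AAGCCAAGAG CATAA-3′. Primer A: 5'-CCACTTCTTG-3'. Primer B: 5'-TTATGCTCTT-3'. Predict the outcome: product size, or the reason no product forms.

Primer A (CCACTTCTTG) matches the top strand at positions 104–113; it acts as a forward primer.
Primer B's reverse complement is AAGAGCATAA, matching the top strand at positions 156–165; it acts as a reverse primer.
The 3' ends face each other across positions 104–165, giving a 62 bp product.

Yes — a 62 bp product.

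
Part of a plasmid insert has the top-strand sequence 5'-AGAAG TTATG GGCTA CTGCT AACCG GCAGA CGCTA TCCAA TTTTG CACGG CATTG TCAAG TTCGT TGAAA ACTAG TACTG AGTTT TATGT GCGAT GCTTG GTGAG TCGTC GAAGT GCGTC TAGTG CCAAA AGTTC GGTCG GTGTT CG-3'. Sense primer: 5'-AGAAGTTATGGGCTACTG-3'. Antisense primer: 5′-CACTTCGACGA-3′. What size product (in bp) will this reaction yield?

116 bp

The forward primer matches the template at positions 1–18.
The reverse primer's reverse complement is TCGTCGAAGTG, which matches the template at positions 106–116.
The product runs from position 1 to position 116, so its length is 116 − 1 + 1 = 116 bp.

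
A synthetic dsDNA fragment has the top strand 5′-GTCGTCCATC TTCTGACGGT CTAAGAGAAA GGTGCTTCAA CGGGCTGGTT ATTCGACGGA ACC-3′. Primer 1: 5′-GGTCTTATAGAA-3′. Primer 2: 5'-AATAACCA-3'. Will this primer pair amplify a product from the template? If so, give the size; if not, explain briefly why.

Primer 1 (GGTCTTATAGAA) does not match the top strand, and its reverse complement TTCTATAAGACC does not match either.
With no annealing site for primer 1, no amplification occurs.

No product — primer 1 has no binding site in the template.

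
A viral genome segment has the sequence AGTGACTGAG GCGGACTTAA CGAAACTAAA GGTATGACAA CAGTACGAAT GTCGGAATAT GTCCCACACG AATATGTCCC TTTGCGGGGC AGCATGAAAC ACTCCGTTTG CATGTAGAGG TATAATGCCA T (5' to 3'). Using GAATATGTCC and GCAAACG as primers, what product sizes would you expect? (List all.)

The forward primer GAATATGTCC matches the top strand at positions 55–64, 70–79.
The reverse primer's reverse complement is CGTTTGC, matching at positions 105–111.
Each forward site pairs with the reverse site to give a product ending at position 111: sizes 57, 42 bp.

57 bp, 42 bp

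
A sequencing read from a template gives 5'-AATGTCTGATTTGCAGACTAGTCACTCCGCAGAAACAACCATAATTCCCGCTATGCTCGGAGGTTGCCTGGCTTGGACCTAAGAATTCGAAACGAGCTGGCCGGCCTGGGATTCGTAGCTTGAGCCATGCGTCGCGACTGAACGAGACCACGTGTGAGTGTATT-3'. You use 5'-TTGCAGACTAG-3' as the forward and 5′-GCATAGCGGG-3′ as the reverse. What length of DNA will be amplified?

46 bp

Scanning the template, TTGCAGACTAG occurs at positions 11–21; this primer anneals to the bottom strand there with its 3' end pointing downstream.
The reverse primer's reverse complement is CCCGCTATGC, which matches the template at positions 47–56.
Product length = (reverse-primer end) − (forward-primer start) + 1 = 56 − 11 + 1 = 46 bp.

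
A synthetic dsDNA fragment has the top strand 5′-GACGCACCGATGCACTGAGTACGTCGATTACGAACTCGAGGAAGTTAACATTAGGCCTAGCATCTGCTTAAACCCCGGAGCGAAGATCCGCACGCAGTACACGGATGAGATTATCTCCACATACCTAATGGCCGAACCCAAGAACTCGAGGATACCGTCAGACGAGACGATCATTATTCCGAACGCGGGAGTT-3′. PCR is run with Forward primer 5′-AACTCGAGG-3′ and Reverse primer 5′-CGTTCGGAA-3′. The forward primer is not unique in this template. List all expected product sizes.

The forward primer AACTCGAGG matches the top strand at positions 33–41, 143–151.
The reverse primer's reverse complement is TTCCGAACG, matching at positions 177–185.
Each forward site pairs with the reverse site to give a product ending at position 185: sizes 153, 43 bp.

153 bp, 43 bp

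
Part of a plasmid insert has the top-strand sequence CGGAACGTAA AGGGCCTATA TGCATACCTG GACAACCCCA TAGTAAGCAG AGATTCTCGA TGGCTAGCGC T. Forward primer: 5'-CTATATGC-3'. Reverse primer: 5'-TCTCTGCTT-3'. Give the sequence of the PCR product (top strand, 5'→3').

5'-CTATATGCATACCTGGACAACCCCATAGTAAGCAGAGA-3'

Forward primer CTATATGC is found on the top strand at positions 16–23.
Reverse complement of the reverse primer: AAGCAGAGA. This occurs on the top strand at positions 45–53.
The product is the template from position 16 through 53 (38 bp).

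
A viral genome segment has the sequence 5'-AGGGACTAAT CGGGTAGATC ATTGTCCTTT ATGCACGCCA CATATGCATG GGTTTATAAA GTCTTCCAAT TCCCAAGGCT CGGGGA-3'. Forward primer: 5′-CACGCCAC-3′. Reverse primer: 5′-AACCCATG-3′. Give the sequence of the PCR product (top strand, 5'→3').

5'-CACGCCACATATGCATGGGTT-3'

Forward primer CACGCCAC is found on the top strand at positions 34–41.
Reverse complement of the reverse primer: CATGGGTT. This occurs on the top strand at positions 47–54.
The product is the template from position 34 through 54 (21 bp).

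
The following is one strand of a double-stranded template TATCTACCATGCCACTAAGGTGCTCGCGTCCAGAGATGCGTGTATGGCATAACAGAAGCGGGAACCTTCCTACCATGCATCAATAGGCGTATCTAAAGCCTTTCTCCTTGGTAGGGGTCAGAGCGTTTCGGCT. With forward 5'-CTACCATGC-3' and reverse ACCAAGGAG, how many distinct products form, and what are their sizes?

The forward primer CTACCATGC matches the top strand at positions 4–12, 70–78.
The reverse primer's reverse complement is CTCCTTGGT, matching at positions 104–112.
Each forward site pairs with the reverse site to give a product ending at position 112: sizes 109, 43 bp.

Two products: 109 bp, 43 bp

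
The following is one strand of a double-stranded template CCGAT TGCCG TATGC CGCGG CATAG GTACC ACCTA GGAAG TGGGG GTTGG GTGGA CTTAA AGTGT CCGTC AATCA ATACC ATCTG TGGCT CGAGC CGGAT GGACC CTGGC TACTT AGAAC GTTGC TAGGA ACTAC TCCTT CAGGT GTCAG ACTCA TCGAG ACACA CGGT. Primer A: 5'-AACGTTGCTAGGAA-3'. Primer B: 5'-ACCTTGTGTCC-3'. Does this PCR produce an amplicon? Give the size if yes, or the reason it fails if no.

No product — primer B has no binding site in the template.

Primer B (ACCTTGTGTCC) does not match the top strand, and its reverse complement GGACACAAGGT does not match either.
With no annealing site for primer B, no amplification occurs.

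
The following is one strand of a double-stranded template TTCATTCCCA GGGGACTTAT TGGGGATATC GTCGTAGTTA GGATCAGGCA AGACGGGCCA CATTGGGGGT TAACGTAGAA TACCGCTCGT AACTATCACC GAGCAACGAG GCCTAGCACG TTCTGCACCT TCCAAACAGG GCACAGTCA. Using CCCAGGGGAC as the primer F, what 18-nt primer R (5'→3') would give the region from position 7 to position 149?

5'-TGACTGTGCCCTGTTTGG-3'

The product's 3' end on the top strand is position 149.
The reverse primer anneals to the top strand over positions 132–149, i.e. to CCAAACAGGGCACAGTCA.
Its sequence written 5'→3' is the reverse complement: TGACTGTGCCCTGTTTGG.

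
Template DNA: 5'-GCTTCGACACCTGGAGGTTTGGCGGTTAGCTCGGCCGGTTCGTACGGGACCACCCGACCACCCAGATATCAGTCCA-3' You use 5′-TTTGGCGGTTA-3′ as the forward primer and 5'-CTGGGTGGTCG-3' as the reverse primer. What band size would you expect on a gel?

48 bp

Scanning the template, TTTGGCGGTTA occurs at positions 18–28; this primer anneals to the bottom strand there with its 3' end pointing downstream.
The reverse primer's reverse complement is CGACCACCCAG, which matches the template at positions 55–65.
Amplicon spans positions 18–65: 48 bp.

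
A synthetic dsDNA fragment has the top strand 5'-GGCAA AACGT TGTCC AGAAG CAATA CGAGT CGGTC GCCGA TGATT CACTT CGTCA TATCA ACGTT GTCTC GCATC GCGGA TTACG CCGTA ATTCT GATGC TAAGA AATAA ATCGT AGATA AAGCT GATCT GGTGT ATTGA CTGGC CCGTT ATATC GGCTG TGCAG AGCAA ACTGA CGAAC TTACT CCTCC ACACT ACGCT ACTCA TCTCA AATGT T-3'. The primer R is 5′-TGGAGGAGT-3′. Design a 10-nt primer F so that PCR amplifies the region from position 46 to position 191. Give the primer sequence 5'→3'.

5'-CACTTCGTCA-3'

The reverse primer's reverse complement ACTCCTCCA matches the template at positions 183–191; the product starts at position 46.
The forward primer is identical to the top strand over positions 46–55: CACTTCGTCA.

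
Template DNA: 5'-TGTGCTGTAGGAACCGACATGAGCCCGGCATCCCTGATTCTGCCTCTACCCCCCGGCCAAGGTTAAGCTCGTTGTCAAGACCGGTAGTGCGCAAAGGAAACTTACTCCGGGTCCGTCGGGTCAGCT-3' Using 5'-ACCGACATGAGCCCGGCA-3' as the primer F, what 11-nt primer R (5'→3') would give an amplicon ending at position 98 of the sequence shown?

5'-TCCTTTGCGCA-3'

The forward primer binds at positions 13–30; the product's 3' end on the top strand is position 98.
The reverse primer anneals to the top strand over positions 88–98, i.e. to TGCGCAAAGGA.
Its sequence written 5'→3' is the reverse complement: TCCTTTGCGCA.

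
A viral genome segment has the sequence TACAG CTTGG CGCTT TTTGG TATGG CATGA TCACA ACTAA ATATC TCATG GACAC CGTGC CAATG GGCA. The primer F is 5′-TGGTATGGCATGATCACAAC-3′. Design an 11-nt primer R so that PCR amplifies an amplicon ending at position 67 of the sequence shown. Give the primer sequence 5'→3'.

The forward primer binds at positions 18–37; the product's 3' end on the top strand is position 67.
The reverse primer anneals to the top strand over positions 57–67, i.e. to GTGCCAATGGG.
Its sequence written 5'→3' is the reverse complement: CCCATTGGCAC.

5'-CCCATTGGCAC-3'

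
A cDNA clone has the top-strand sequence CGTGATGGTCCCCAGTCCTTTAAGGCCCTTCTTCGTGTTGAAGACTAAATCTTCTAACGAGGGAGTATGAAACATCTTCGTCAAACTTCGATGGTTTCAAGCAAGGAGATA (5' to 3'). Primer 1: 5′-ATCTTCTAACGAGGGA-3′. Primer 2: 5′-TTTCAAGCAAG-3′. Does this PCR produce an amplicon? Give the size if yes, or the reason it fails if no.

No product — both primers anneal to the same strand and extend in the same direction.

Primer 1 (ATCTTCTAACGAGGGA) matches the top strand at positions 49–64 (3' end points downstream).
Primer 2 (TTTCAAGCAAG) also matches the top strand directly, at positions 95–105 — its reverse complement CTTGCTTGAAA is not present.
Both primers anneal to the bottom strand with 3' ends pointing the same way, so neither can prime synthesis back toward the other.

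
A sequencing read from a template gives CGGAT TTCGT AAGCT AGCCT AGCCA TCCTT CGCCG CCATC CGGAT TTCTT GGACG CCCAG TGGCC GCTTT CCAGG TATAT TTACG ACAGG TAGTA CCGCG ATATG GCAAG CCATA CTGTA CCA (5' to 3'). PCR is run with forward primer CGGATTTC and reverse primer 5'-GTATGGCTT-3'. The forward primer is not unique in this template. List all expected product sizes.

The forward primer CGGATTTC matches the top strand at positions 1–8, 41–48.
The reverse primer's reverse complement is AAGCCATAC, matching at positions 108–116.
Each forward site pairs with the reverse site to give a product ending at position 116: sizes 116, 76 bp.

116 bp, 76 bp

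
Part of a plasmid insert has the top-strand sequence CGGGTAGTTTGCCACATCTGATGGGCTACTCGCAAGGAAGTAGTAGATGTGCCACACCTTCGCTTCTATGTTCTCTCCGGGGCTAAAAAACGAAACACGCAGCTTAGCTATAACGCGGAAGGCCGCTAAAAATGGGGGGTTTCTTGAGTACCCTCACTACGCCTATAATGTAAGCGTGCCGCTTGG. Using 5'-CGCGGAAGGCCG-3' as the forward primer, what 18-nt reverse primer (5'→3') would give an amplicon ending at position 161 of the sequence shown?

5'-CGTAGTGAGGGTACTCAA-3'

The forward primer binds at positions 114–125; the product's 3' end on the top strand is position 161.
The reverse primer anneals to the top strand over positions 144–161, i.e. to TTGAGTACCCTCACTACG.
Its sequence written 5'→3' is the reverse complement: CGTAGTGAGGGTACTCAA.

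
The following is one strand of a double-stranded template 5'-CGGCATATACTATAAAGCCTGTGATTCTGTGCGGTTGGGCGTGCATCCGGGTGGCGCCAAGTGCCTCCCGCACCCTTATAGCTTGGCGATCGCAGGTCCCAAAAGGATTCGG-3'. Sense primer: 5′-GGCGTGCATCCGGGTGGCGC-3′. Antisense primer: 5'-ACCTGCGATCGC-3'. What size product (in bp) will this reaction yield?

60 bp

Forward primer GGCGTGCATCCGGGTGGCGC is found on the top strand at positions 38–57.
Reverse complement of the reverse primer: GCGATCGCAGGT. This occurs on the top strand at positions 86–97.
Product length = (reverse-primer end) − (forward-primer start) + 1 = 97 − 38 + 1 = 60 bp.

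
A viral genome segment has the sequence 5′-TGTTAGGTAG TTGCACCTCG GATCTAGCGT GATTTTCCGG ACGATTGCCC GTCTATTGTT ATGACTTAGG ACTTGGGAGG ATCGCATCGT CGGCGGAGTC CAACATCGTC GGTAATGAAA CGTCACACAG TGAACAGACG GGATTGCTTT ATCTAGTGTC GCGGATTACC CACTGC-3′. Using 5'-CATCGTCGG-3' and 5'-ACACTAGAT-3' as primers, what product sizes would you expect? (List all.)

75 bp, 56 bp

The forward primer CATCGTCGG matches the top strand at positions 85–93, 104–112.
The reverse primer's reverse complement is ATCTAGTGT, matching at positions 151–159.
Each forward site pairs with the reverse site to give a product ending at position 159: sizes 75, 56 bp.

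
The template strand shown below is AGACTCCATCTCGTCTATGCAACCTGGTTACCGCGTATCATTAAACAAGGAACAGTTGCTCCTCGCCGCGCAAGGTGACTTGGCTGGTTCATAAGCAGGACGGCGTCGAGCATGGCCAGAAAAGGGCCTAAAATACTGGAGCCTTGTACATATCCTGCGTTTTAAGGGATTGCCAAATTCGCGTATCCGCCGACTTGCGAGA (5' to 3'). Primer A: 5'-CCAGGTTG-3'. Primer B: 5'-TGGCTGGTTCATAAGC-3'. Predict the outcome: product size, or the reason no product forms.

Primer A (CCAGGTTG) has reverse complement CAACCTGG, which matches the top strand at positions 20–27; primer A anneals to the top strand there with its 3' end pointing upstream toward position 20.
Primer B (TGGCTGGTTCATAAGC) matches the top strand directly at positions 81–96; it anneals to the bottom strand with its 3' end pointing downstream toward position 96.
The 3' ends diverge (primer A extends toward position 1, primer B toward position 202), so the primers never converge on a shared product.

No product — the primers' 3' ends point away from each other.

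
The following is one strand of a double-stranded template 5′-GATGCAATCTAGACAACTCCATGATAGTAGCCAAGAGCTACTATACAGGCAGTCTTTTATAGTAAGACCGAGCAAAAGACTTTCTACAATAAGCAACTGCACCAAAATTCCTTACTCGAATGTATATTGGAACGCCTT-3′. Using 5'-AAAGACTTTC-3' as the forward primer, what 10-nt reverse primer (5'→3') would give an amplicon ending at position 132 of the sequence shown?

5'-TTCCAATATA-3'

The forward primer binds at positions 75–84; the product's 3' end on the top strand is position 132.
The reverse primer anneals to the top strand over positions 123–132, i.e. to TATATTGGAA.
Its sequence written 5'→3' is the reverse complement: TTCCAATATA.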